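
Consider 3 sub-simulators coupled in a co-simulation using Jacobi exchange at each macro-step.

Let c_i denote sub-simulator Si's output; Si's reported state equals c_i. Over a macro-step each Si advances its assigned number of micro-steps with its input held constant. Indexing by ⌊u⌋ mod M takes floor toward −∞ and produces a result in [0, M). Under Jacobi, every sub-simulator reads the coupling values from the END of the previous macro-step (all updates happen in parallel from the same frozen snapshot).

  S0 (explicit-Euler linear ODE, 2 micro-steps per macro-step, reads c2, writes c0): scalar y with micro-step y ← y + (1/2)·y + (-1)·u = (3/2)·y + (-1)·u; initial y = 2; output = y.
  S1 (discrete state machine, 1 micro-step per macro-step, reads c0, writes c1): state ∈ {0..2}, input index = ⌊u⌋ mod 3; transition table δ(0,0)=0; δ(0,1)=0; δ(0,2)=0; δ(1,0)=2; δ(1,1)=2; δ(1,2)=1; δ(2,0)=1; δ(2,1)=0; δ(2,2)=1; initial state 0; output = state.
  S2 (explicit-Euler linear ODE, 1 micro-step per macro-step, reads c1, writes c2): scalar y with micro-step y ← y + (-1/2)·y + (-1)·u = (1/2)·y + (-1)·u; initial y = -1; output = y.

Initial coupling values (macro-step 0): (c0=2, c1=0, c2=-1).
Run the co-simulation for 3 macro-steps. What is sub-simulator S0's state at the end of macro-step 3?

S0 state at macro-step 3 = 311/8

macro 1: S0 reads c2=-1 → after 2×micro: 7; S1 reads c0=2 → after 1×micro: 0; S2 reads c1=0 → after 1×micro: -1/2 ⇒ (c0=7, c1=0, c2=-1/2)
macro 2: S0 reads c2=-1/2 → after 2×micro: 17; S1 reads c0=7 → after 1×micro: 0; S2 reads c1=0 → after 1×micro: -1/4 ⇒ (c0=17, c1=0, c2=-1/4)
macro 3: S0 reads c2=-1/4 → after 2×micro: 311/8; S1 reads c0=17 → after 1×micro: 0; S2 reads c1=0 → after 1×micro: -1/8 ⇒ (c0=311/8, c1=0, c2=-1/8)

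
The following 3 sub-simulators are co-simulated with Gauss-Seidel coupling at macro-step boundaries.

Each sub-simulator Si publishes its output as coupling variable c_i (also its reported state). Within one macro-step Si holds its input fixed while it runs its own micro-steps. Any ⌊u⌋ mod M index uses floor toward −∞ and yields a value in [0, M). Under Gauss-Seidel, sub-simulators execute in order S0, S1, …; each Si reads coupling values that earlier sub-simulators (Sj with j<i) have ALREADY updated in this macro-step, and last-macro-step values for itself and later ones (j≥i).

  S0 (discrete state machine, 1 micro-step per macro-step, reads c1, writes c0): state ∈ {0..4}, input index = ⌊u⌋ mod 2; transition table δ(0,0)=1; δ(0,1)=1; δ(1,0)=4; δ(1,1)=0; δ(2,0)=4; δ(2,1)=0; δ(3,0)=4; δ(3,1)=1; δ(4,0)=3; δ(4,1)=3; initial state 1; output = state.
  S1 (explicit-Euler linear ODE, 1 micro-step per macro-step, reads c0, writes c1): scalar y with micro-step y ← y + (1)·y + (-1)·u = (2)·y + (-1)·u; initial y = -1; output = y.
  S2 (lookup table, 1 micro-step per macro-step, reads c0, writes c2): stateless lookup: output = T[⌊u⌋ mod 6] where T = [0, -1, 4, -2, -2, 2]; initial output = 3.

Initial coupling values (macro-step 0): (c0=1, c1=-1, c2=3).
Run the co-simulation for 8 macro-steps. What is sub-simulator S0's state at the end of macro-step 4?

macro 1: S0 reads c1=-1 → after 1×micro: 0; S1 reads c0=0 → after 1×micro: -2; S2 reads c0=0 → after 1×micro: 0 ⇒ (c0=0, c1=-2, c2=0)
macro 2: S0 reads c1=-2 → after 1×micro: 1; S1 reads c0=1 → after 1×micro: -5; S2 reads c0=1 → after 1×micro: -1 ⇒ (c0=1, c1=-5, c2=-1)
macro 3: S0 reads c1=-5 → after 1×micro: 0; S1 reads c0=0 → after 1×micro: -10; S2 reads c0=0 → after 1×micro: 0 ⇒ (c0=0, c1=-10, c2=0)
macro 4: S0 reads c1=-10 → after 1×micro: 1; S1 reads c0=1 → after 1×micro: -21; S2 reads c0=1 → after 1×micro: -1 ⇒ (c0=1, c1=-21, c2=-1)
macro 5: S0 reads c1=-21 → after 1×micro: 0; S1 reads c0=0 → after 1×micro: -42; S2 reads c0=0 → after 1×micro: 0 ⇒ (c0=0, c1=-42, c2=0)
macro 6: S0 reads c1=-42 → after 1×micro: 1; S1 reads c0=1 → after 1×micro: -85; S2 reads c0=1 → after 1×micro: -1 ⇒ (c0=1, c1=-85, c2=-1)
macro 7: S0 reads c1=-85 → after 1×micro: 0; S1 reads c0=0 → after 1×micro: -170; S2 reads c0=0 → after 1×micro: 0 ⇒ (c0=0, c1=-170, c2=0)
macro 8: S0 reads c1=-170 → after 1×micro: 1; S1 reads c0=1 → after 1×micro: -341; S2 reads c0=1 → after 1×micro: -1 ⇒ (c0=1, c1=-341, c2=-1)

S0 state at macro-step 4 = 1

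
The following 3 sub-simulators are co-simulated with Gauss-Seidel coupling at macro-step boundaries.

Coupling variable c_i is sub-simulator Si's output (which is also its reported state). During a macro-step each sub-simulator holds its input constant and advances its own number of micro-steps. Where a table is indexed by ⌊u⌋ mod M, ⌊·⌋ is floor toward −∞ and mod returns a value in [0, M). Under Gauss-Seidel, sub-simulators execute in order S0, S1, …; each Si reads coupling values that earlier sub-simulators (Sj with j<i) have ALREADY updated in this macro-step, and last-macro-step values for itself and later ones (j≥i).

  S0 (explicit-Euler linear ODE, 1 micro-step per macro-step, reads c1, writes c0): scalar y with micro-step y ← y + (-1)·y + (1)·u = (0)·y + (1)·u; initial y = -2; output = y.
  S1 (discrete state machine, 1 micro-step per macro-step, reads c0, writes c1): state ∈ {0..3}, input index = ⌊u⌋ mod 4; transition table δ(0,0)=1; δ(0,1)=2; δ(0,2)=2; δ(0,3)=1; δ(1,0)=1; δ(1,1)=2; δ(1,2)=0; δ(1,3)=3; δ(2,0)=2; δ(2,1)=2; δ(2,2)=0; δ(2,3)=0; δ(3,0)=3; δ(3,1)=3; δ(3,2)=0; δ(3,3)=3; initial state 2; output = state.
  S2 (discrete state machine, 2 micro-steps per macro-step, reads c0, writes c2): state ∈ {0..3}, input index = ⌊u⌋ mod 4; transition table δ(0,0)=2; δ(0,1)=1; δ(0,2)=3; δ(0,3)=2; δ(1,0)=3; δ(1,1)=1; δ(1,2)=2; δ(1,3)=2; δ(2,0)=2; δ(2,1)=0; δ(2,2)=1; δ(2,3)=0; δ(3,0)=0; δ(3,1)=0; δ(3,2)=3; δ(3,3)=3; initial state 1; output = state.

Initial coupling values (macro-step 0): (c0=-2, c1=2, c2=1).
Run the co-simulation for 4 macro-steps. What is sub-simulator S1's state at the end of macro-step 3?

macro 1: S0 reads c1=2 → after 1×micro: 2; S1 reads c0=2 → after 1×micro: 0; S2 reads c0=2 → after 2×micro: 1 ⇒ (c0=2, c1=0, c2=1)
macro 2: S0 reads c1=0 → after 1×micro: 0; S1 reads c0=0 → after 1×micro: 1; S2 reads c0=0 → after 2×micro: 0 ⇒ (c0=0, c1=1, c2=0)
macro 3: S0 reads c1=1 → after 1×micro: 1; S1 reads c0=1 → after 1×micro: 2; S2 reads c0=1 → after 2×micro: 1 ⇒ (c0=1, c1=2, c2=1)
macro 4: S0 reads c1=2 → after 1×micro: 2; S1 reads c0=2 → after 1×micro: 0; S2 reads c0=2 → after 2×micro: 1 ⇒ (c0=2, c1=0, c2=1)

S1 state at macro-step 3 = 2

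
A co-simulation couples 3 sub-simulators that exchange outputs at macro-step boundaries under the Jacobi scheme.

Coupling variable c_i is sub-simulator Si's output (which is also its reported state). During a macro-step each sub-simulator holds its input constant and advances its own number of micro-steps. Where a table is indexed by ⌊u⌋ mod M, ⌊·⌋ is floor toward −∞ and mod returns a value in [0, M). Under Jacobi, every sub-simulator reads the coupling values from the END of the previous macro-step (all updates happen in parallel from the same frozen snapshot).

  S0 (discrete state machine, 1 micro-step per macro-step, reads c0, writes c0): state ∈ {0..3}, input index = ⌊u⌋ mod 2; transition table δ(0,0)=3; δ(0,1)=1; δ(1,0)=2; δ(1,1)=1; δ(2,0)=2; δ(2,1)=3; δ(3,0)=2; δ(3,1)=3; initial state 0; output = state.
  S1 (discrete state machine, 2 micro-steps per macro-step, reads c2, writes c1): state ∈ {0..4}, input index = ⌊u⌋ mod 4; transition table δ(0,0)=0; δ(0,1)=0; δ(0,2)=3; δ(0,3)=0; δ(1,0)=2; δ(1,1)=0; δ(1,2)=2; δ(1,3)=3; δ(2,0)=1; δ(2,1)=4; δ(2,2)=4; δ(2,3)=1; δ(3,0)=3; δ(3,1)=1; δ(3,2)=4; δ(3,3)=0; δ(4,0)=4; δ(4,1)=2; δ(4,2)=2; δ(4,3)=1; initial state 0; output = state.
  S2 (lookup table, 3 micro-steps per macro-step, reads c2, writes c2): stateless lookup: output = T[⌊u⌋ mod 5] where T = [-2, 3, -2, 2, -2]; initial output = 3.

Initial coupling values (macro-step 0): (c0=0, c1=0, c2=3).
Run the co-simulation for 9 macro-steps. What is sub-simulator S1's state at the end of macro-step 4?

macro 1: S0 reads c0=0 → after 1×micro: 3; S1 reads c2=3 → after 2×micro: 0; S2 reads c2=3 → after 3×micro: 2 ⇒ (c0=3, c1=0, c2=2)
macro 2: S0 reads c0=3 → after 1×micro: 3; S1 reads c2=2 → after 2×micro: 4; S2 reads c2=2 → after 3×micro: -2 ⇒ (c0=3, c1=4, c2=-2)
macro 3: S0 reads c0=3 → after 1×micro: 3; S1 reads c2=-2 → after 2×micro: 4; S2 reads c2=-2 → after 3×micro: 2 ⇒ (c0=3, c1=4, c2=2)
macro 4: S0 reads c0=3 → after 1×micro: 3; S1 reads c2=2 → after 2×micro: 4; S2 reads c2=2 → after 3×micro: -2 ⇒ (c0=3, c1=4, c2=-2)
macro 5: S0 reads c0=3 → after 1×micro: 3; S1 reads c2=-2 → after 2×micro: 4; S2 reads c2=-2 → after 3×micro: 2 ⇒ (c0=3, c1=4, c2=2)
macro 6: S0 reads c0=3 → after 1×micro: 3; S1 reads c2=2 → after 2×micro: 4; S2 reads c2=2 → after 3×micro: -2 ⇒ (c0=3, c1=4, c2=-2)
macro 7: S0 reads c0=3 → after 1×micro: 3; S1 reads c2=-2 → after 2×micro: 4; S2 reads c2=-2 → after 3×micro: 2 ⇒ (c0=3, c1=4, c2=2)
macro 8: S0 reads c0=3 → after 1×micro: 3; S1 reads c2=2 → after 2×micro: 4; S2 reads c2=2 → after 3×micro: -2 ⇒ (c0=3, c1=4, c2=-2)
macro 9: S0 reads c0=3 → after 1×micro: 3; S1 reads c2=-2 → after 2×micro: 4; S2 reads c2=-2 → after 3×micro: 2 ⇒ (c0=3, c1=4, c2=2)

S1 state at macro-step 4 = 4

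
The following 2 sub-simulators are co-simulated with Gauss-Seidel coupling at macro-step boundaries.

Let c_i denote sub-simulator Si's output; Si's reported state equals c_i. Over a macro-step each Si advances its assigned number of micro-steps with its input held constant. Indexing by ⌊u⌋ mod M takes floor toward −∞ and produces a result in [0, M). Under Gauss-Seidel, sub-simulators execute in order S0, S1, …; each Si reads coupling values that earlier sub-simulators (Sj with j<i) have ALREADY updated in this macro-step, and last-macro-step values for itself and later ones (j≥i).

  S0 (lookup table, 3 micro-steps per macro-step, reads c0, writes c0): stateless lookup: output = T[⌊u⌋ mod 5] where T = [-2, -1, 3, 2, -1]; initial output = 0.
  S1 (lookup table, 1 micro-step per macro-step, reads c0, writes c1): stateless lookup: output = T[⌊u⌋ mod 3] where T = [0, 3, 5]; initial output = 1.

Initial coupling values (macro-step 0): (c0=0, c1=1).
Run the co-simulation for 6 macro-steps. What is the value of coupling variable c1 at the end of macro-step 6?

macro 1: S0 reads c0=0 → after 3×micro: -2; S1 reads c0=-2 → after 1×micro: 3 ⇒ (c0=-2, c1=3)
macro 2: S0 reads c0=-2 → after 3×micro: 2; S1 reads c0=2 → after 1×micro: 5 ⇒ (c0=2, c1=5)
macro 3: S0 reads c0=2 → after 3×micro: 3; S1 reads c0=3 → after 1×micro: 0 ⇒ (c0=3, c1=0)
macro 4: S0 reads c0=3 → after 3×micro: 2; S1 reads c0=2 → after 1×micro: 5 ⇒ (c0=2, c1=5)
macro 5: S0 reads c0=2 → after 3×micro: 3; S1 reads c0=3 → after 1×micro: 0 ⇒ (c0=3, c1=0)
macro 6: S0 reads c0=3 → after 3×micro: 2; S1 reads c0=2 → after 1×micro: 5 ⇒ (c0=2, c1=5)

c1 at macro-step 6 = 5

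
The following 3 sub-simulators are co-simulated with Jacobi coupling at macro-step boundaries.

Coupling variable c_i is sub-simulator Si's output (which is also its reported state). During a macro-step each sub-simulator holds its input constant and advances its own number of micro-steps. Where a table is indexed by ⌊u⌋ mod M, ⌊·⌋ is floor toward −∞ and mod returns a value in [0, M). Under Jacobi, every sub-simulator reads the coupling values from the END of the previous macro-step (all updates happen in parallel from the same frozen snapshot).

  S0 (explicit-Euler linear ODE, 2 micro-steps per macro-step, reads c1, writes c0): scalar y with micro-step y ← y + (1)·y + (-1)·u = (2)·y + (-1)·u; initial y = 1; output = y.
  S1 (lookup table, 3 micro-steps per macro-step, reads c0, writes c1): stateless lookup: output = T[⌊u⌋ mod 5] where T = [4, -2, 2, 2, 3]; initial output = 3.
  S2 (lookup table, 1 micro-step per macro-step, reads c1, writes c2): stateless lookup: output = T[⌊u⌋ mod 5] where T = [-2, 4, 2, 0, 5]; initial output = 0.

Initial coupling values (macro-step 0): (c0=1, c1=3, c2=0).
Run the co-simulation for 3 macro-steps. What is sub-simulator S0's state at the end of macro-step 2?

macro 1: S0 reads c1=3 → after 2×micro: -5; S1 reads c0=1 → after 3×micro: -2; S2 reads c1=3 → after 1×micro: 0 ⇒ (c0=-5, c1=-2, c2=0)
macro 2: S0 reads c1=-2 → after 2×micro: -14; S1 reads c0=-5 → after 3×micro: 4; S2 reads c1=-2 → after 1×micro: 0 ⇒ (c0=-14, c1=4, c2=0)
macro 3: S0 reads c1=4 → after 2×micro: -68; S1 reads c0=-14 → after 3×micro: -2; S2 reads c1=4 → after 1×micro: 5 ⇒ (c0=-68, c1=-2, c2=5)

S0 state at macro-step 2 = -14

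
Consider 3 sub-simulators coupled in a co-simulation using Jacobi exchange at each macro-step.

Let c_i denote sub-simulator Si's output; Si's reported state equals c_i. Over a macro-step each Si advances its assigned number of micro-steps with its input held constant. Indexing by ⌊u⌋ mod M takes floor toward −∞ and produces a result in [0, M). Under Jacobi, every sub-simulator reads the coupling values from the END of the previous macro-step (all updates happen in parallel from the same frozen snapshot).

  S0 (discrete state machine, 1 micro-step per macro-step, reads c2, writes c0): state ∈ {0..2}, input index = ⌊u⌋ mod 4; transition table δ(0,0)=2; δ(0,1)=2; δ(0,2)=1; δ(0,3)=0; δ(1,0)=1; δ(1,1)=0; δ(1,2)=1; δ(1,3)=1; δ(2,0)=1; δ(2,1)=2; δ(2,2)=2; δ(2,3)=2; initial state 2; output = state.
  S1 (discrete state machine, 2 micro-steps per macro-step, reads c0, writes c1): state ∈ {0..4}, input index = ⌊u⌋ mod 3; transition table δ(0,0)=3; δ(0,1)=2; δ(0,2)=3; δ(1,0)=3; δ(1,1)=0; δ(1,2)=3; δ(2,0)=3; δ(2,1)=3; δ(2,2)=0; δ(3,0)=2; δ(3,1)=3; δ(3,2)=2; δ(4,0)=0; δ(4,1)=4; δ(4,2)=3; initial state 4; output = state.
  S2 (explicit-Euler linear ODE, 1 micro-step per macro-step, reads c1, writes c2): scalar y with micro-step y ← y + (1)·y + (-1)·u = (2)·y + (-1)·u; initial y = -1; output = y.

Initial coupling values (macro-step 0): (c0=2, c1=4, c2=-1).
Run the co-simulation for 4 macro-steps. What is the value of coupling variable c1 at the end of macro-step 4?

c1 at macro-step 4 = 2

macro 1: S0 reads c2=-1 → after 1×micro: 2; S1 reads c0=2 → after 2×micro: 2; S2 reads c1=4 → after 1×micro: -6 ⇒ (c0=2, c1=2, c2=-6)
macro 2: S0 reads c2=-6 → after 1×micro: 2; S1 reads c0=2 → after 2×micro: 3; S2 reads c1=2 → after 1×micro: -14 ⇒ (c0=2, c1=3, c2=-14)
macro 3: S0 reads c2=-14 → after 1×micro: 2; S1 reads c0=2 → after 2×micro: 0; S2 reads c1=3 → after 1×micro: -31 ⇒ (c0=2, c1=0, c2=-31)
macro 4: S0 reads c2=-31 → after 1×micro: 2; S1 reads c0=2 → after 2×micro: 2; S2 reads c1=0 → after 1×micro: -62 ⇒ (c0=2, c1=2, c2=-62)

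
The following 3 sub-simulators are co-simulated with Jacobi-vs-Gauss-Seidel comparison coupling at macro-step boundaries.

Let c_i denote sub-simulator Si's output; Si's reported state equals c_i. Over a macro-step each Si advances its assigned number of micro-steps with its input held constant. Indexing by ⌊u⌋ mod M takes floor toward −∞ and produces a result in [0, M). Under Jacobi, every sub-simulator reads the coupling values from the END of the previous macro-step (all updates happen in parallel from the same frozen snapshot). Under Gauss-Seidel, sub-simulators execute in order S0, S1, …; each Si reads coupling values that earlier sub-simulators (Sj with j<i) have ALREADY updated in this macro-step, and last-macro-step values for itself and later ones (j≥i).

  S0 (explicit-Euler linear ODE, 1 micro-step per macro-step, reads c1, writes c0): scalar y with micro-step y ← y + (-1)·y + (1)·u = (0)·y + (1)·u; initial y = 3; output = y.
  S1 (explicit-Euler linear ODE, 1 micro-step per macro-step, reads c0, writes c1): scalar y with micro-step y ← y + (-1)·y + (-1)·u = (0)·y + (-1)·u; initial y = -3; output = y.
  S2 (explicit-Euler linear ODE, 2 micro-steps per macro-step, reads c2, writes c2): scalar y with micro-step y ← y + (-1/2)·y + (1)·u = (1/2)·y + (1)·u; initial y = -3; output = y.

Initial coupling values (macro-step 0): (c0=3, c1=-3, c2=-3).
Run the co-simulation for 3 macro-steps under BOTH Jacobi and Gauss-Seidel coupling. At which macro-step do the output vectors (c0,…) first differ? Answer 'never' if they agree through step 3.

first divergence at macro-step: 1

[Jacobi] macro 1: S0 reads c1=-3 → after 1×micro: -3; S1 reads c0=3 → after 1×micro: -3; S2 reads c2=-3 → after 2×micro: -21/4 ⇒ (c0=-3, c1=-3, c2=-21/4)
[Jacobi] macro 2: S0 reads c1=-3 → after 1×micro: -3; S1 reads c0=-3 → after 1×micro: 3; S2 reads c2=-21/4 → after 2×micro: -147/16 ⇒ (c0=-3, c1=3, c2=-147/16)
[Jacobi] macro 3: S0 reads c1=3 → after 1×micro: 3; S1 reads c0=-3 → after 1×micro: 3; S2 reads c2=-147/16 → after 2×micro: -1029/64 ⇒ (c0=3, c1=3, c2=-1029/64)
[Gauss-Seidel] macro 1: S0 reads c1=-3 → after 1×micro: -3; S1 reads c0=-3 → after 1×micro: 3; S2 reads c2=-3 → after 2×micro: -21/4 ⇒ (c0=-3, c1=3, c2=-21/4)
[Gauss-Seidel] macro 2: S0 reads c1=3 → after 1×micro: 3; S1 reads c0=3 → after 1×micro: -3; S2 reads c2=-21/4 → after 2×micro: -147/16 ⇒ (c0=3, c1=-3, c2=-147/16)
[Gauss-Seidel] macro 3: S0 reads c1=-3 → after 1×micro: -3; S1 reads c0=-3 → after 1×micro: 3; S2 reads c2=-147/16 → after 2×micro: -1029/64 ⇒ (c0=-3, c1=3, c2=-1029/64)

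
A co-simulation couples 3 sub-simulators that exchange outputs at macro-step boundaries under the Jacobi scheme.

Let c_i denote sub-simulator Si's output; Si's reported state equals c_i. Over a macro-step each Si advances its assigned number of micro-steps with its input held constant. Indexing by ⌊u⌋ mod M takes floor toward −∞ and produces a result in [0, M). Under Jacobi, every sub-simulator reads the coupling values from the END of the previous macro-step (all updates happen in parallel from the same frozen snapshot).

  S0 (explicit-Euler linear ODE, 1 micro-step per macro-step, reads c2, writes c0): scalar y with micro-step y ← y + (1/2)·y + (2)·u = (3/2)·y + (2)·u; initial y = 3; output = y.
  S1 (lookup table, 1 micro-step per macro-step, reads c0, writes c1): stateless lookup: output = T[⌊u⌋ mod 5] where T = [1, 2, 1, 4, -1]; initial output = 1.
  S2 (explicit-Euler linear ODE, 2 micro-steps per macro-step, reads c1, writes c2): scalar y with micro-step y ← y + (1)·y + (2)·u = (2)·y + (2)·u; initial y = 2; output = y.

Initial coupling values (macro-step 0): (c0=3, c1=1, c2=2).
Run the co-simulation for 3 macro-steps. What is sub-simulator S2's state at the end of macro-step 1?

S2 state at macro-step 1 = 14

macro 1: S0 reads c2=2 → after 1×micro: 17/2; S1 reads c0=3 → after 1×micro: 4; S2 reads c1=1 → after 2×micro: 14 ⇒ (c0=17/2, c1=4, c2=14)
macro 2: S0 reads c2=14 → after 1×micro: 163/4; S1 reads c0=17/2 → after 1×micro: 4; S2 reads c1=4 → after 2×micro: 80 ⇒ (c0=163/4, c1=4, c2=80)
macro 3: S0 reads c2=80 → after 1×micro: 1769/8; S1 reads c0=163/4 → after 1×micro: 1; S2 reads c1=4 → after 2×micro: 344 ⇒ (c0=1769/8, c1=1, c2=344)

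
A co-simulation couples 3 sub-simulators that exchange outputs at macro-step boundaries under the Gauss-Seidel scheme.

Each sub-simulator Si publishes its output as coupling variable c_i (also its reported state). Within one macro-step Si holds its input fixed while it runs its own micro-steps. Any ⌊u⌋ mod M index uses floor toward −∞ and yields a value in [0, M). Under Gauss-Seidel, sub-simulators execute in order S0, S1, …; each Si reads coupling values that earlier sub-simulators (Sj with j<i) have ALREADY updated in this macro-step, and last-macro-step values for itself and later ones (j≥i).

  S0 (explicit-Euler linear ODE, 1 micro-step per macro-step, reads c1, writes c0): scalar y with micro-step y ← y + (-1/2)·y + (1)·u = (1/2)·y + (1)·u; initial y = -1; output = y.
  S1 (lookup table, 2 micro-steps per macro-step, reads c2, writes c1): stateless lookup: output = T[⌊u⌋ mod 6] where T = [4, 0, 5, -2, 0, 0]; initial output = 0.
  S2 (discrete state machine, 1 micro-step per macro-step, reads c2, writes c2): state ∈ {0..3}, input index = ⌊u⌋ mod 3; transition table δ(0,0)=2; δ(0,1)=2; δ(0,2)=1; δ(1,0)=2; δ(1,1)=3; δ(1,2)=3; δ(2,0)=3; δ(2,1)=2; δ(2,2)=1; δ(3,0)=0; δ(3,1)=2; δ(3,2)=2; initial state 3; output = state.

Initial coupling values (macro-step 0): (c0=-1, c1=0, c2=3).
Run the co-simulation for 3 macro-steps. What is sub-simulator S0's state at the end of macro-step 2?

S0 state at macro-step 2 = -9/4

macro 1: S0 reads c1=0 → after 1×micro: -1/2; S1 reads c2=3 → after 2×micro: -2; S2 reads c2=3 → after 1×micro: 0 ⇒ (c0=-1/2, c1=-2, c2=0)
macro 2: S0 reads c1=-2 → after 1×micro: -9/4; S1 reads c2=0 → after 2×micro: 4; S2 reads c2=0 → after 1×micro: 2 ⇒ (c0=-9/4, c1=4, c2=2)
macro 3: S0 reads c1=4 → after 1×micro: 23/8; S1 reads c2=2 → after 2×micro: 5; S2 reads c2=2 → after 1×micro: 1 ⇒ (c0=23/8, c1=5, c2=1)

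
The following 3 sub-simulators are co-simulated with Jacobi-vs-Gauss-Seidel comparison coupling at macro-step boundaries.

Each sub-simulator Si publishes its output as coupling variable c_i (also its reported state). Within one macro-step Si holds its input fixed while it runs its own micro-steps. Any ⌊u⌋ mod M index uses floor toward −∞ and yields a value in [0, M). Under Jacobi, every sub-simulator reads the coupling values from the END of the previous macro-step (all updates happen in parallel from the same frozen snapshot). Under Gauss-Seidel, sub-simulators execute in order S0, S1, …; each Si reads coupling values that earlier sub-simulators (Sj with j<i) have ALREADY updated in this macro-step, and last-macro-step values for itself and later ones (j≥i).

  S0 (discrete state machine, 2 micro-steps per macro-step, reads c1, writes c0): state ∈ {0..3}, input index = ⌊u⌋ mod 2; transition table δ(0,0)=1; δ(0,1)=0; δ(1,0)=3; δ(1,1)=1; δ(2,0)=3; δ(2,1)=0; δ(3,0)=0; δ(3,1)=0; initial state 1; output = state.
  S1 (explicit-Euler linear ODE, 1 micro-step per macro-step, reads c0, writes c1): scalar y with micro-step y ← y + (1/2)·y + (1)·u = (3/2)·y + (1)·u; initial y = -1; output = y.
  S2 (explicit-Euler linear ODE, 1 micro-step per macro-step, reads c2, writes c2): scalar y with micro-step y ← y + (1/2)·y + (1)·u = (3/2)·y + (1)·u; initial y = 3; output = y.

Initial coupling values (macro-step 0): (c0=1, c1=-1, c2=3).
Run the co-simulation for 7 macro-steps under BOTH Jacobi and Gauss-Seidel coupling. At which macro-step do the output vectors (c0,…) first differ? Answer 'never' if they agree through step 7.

first divergence at macro-step: 3

[Jacobi] macro 1: S0 reads c1=-1 → after 2×micro: 1; S1 reads c0=1 → after 1×micro: -1/2; S2 reads c2=3 → after 1×micro: 15/2 ⇒ (c0=1, c1=-1/2, c2=15/2)
[Jacobi] macro 2: S0 reads c1=-1/2 → after 2×micro: 1; S1 reads c0=1 → after 1×micro: 1/4; S2 reads c2=15/2 → after 1×micro: 75/4 ⇒ (c0=1, c1=1/4, c2=75/4)
[Jacobi] macro 3: S0 reads c1=1/4 → after 2×micro: 0; S1 reads c0=1 → after 1×micro: 11/8; S2 reads c2=75/4 → after 1×micro: 375/8 ⇒ (c0=0, c1=11/8, c2=375/8)
[Jacobi] macro 4: S0 reads c1=11/8 → after 2×micro: 0; S1 reads c0=0 → after 1×micro: 33/16; S2 reads c2=375/8 → after 1×micro: 1875/16 ⇒ (c0=0, c1=33/16, c2=1875/16)
[Jacobi] macro 5: S0 reads c1=33/16 → after 2×micro: 3; S1 reads c0=0 → after 1×micro: 99/32; S2 reads c2=1875/16 → after 1×micro: 9375/32 ⇒ (c0=3, c1=99/32, c2=9375/32)
[Jacobi] macro 6: S0 reads c1=99/32 → after 2×micro: 0; S1 reads c0=3 → after 1×micro: 489/64; S2 reads c2=9375/32 → after 1×micro: 46875/64 ⇒ (c0=0, c1=489/64, c2=46875/64)
[Jacobi] macro 7: S0 reads c1=489/64 → after 2×micro: 0; S1 reads c0=0 → after 1×micro: 1467/128; S2 reads c2=46875/64 → after 1×micro: 234375/128 ⇒ (c0=0, c1=1467/128, c2=234375/128)
[Gauss-Seidel] macro 1: S0 reads c1=-1 → after 2×micro: 1; S1 reads c0=1 → after 1×micro: -1/2; S2 reads c2=3 → after 1×micro: 15/2 ⇒ (c0=1, c1=-1/2, c2=15/2)
[Gauss-Seidel] macro 2: S0 reads c1=-1/2 → after 2×micro: 1; S1 reads c0=1 → after 1×micro: 1/4; S2 reads c2=15/2 → after 1×micro: 75/4 ⇒ (c0=1, c1=1/4, c2=75/4)
[Gauss-Seidel] macro 3: S0 reads c1=1/4 → after 2×micro: 0; S1 reads c0=0 → after 1×micro: 3/8; S2 reads c2=75/4 → after 1×micro: 375/8 ⇒ (c0=0, c1=3/8, c2=375/8)
[Gauss-Seidel] macro 4: S0 reads c1=3/8 → after 2×micro: 3; S1 reads c0=3 → after 1×micro: 57/16; S2 reads c2=375/8 → after 1×micro: 1875/16 ⇒ (c0=3, c1=57/16, c2=1875/16)
[Gauss-Seidel] macro 5: S0 reads c1=57/16 → after 2×micro: 0; S1 reads c0=0 → after 1×micro: 171/32; S2 reads c2=1875/16 → after 1×micro: 9375/32 ⇒ (c0=0, c1=171/32, c2=9375/32)
[Gauss-Seidel] macro 6: S0 reads c1=171/32 → after 2×micro: 0; S1 reads c0=0 → after 1×micro: 513/64; S2 reads c2=9375/32 → after 1×micro: 46875/64 ⇒ (c0=0, c1=513/64, c2=46875/64)
[Gauss-Seidel] macro 7: S0 reads c1=513/64 → after 2×micro: 3; S1 reads c0=3 → after 1×micro: 1923/128; S2 reads c2=46875/64 → after 1×micro: 234375/128 ⇒ (c0=3, c1=1923/128, c2=234375/128)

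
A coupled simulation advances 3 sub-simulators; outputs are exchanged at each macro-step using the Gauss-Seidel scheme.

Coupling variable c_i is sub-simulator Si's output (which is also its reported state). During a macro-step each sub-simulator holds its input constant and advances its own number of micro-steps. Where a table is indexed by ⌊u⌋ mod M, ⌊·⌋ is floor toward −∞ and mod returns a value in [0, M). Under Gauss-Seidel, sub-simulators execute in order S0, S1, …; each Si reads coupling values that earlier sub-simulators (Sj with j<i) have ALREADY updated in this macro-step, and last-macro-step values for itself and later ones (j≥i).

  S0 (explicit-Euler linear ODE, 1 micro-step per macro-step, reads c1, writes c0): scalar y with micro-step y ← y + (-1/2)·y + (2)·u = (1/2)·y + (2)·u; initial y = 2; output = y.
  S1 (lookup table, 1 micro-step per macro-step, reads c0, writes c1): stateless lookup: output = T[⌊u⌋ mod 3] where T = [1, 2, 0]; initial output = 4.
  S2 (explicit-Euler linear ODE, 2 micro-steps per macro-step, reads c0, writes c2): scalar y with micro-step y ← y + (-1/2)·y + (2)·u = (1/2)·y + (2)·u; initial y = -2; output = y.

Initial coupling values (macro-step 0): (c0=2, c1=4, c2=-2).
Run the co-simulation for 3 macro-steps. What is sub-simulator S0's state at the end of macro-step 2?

macro 1: S0 reads c1=4 → after 1×micro: 9; S1 reads c0=9 → after 1×micro: 1; S2 reads c0=9 → after 2×micro: 53/2 ⇒ (c0=9, c1=1, c2=53/2)
macro 2: S0 reads c1=1 → after 1×micro: 13/2; S1 reads c0=13/2 → after 1×micro: 1; S2 reads c0=13/2 → after 2×micro: 209/8 ⇒ (c0=13/2, c1=1, c2=209/8)
macro 3: S0 reads c1=1 → after 1×micro: 21/4; S1 reads c0=21/4 → after 1×micro: 0; S2 reads c0=21/4 → after 2×micro: 713/32 ⇒ (c0=21/4, c1=0, c2=713/32)

S0 state at macro-step 2 = 13/2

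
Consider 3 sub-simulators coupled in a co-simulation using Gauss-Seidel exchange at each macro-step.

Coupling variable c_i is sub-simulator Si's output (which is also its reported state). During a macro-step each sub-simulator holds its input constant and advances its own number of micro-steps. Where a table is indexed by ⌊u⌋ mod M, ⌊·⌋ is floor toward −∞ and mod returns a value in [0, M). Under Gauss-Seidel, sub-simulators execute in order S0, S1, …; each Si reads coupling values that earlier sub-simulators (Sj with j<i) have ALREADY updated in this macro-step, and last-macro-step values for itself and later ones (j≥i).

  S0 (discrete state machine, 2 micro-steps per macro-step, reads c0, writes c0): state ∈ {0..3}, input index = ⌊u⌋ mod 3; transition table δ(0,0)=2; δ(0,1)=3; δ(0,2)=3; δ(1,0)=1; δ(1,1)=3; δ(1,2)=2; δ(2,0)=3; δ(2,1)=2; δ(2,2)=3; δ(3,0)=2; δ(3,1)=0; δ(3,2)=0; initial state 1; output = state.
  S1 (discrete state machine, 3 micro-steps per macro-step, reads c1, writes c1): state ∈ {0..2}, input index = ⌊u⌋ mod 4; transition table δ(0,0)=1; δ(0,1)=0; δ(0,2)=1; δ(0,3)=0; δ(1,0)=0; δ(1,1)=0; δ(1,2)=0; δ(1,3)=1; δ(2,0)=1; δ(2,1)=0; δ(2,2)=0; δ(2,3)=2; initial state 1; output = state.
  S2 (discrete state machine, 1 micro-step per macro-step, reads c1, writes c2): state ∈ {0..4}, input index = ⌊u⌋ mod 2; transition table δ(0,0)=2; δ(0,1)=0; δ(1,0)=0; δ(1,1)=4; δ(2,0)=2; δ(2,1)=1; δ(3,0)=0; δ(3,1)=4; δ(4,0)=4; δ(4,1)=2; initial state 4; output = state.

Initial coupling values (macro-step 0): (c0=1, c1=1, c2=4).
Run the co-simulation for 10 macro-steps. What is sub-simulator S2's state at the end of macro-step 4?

S2 state at macro-step 4 = 1

macro 1: S0 reads c0=1 → after 2×micro: 0; S1 reads c1=1 → after 3×micro: 0; S2 reads c1=0 → after 1×micro: 4 ⇒ (c0=0, c1=0, c2=4)
macro 2: S0 reads c0=0 → after 2×micro: 3; S1 reads c1=0 → after 3×micro: 1; S2 reads c1=1 → after 1×micro: 2 ⇒ (c0=3, c1=1, c2=2)
macro 3: S0 reads c0=3 → after 2×micro: 3; S1 reads c1=1 → after 3×micro: 0; S2 reads c1=0 → after 1×micro: 2 ⇒ (c0=3, c1=0, c2=2)
macro 4: S0 reads c0=3 → after 2×micro: 3; S1 reads c1=0 → after 3×micro: 1; S2 reads c1=1 → after 1×micro: 1 ⇒ (c0=3, c1=1, c2=1)
macro 5: S0 reads c0=3 → after 2×micro: 3; S1 reads c1=1 → after 3×micro: 0; S2 reads c1=0 → after 1×micro: 0 ⇒ (c0=3, c1=0, c2=0)
macro 6: S0 reads c0=3 → after 2×micro: 3; S1 reads c1=0 → after 3×micro: 1; S2 reads c1=1 → after 1×micro: 0 ⇒ (c0=3, c1=1, c2=0)
macro 7: S0 reads c0=3 → after 2×micro: 3; S1 reads c1=1 → after 3×micro: 0; S2 reads c1=0 → after 1×micro: 2 ⇒ (c0=3, c1=0, c2=2)
macro 8: S0 reads c0=3 → after 2×micro: 3; S1 reads c1=0 → after 3×micro: 1; S2 reads c1=1 → after 1×micro: 1 ⇒ (c0=3, c1=1, c2=1)
macro 9: S0 reads c0=3 → after 2×micro: 3; S1 reads c1=1 → after 3×micro: 0; S2 reads c1=0 → after 1×micro: 0 ⇒ (c0=3, c1=0, c2=0)
macro 10: S0 reads c0=3 → after 2×micro: 3; S1 reads c1=0 → after 3×micro: 1; S2 reads c1=1 → after 1×micro: 0 ⇒ (c0=3, c1=1, c2=0)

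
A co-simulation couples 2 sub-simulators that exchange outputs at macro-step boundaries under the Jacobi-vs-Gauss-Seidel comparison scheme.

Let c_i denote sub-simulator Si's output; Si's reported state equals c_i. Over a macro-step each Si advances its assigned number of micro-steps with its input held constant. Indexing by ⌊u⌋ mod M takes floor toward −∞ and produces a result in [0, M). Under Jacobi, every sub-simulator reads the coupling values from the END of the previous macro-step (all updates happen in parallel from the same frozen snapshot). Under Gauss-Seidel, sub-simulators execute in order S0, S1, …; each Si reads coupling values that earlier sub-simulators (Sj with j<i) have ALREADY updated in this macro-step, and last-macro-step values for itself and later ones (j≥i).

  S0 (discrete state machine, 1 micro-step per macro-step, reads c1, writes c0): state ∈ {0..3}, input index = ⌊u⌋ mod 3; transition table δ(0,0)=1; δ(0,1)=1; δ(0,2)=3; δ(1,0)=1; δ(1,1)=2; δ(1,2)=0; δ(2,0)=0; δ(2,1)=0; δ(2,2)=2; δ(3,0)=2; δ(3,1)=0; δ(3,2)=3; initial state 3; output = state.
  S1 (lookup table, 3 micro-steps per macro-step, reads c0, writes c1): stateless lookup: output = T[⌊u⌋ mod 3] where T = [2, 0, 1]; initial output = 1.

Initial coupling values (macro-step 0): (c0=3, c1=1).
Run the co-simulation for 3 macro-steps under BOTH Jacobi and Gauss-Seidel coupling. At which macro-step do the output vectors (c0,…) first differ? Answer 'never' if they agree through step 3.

[Jacobi] macro 1: S0 reads c1=1 → after 1×micro: 0; S1 reads c0=3 → after 3×micro: 2 ⇒ (c0=0, c1=2)
[Jacobi] macro 2: S0 reads c1=2 → after 1×micro: 3; S1 reads c0=0 → after 3×micro: 2 ⇒ (c0=3, c1=2)
[Jacobi] macro 3: S0 reads c1=2 → after 1×micro: 3; S1 reads c0=3 → after 3×micro: 2 ⇒ (c0=3, c1=2)
[Gauss-Seidel] macro 1: S0 reads c1=1 → after 1×micro: 0; S1 reads c0=0 → after 3×micro: 2 ⇒ (c0=0, c1=2)
[Gauss-Seidel] macro 2: S0 reads c1=2 → after 1×micro: 3; S1 reads c0=3 → after 3×micro: 2 ⇒ (c0=3, c1=2)
[Gauss-Seidel] macro 3: S0 reads c1=2 → after 1×micro: 3; S1 reads c0=3 → after 3×micro: 2 ⇒ (c0=3, c1=2)

first divergence at macro-step: never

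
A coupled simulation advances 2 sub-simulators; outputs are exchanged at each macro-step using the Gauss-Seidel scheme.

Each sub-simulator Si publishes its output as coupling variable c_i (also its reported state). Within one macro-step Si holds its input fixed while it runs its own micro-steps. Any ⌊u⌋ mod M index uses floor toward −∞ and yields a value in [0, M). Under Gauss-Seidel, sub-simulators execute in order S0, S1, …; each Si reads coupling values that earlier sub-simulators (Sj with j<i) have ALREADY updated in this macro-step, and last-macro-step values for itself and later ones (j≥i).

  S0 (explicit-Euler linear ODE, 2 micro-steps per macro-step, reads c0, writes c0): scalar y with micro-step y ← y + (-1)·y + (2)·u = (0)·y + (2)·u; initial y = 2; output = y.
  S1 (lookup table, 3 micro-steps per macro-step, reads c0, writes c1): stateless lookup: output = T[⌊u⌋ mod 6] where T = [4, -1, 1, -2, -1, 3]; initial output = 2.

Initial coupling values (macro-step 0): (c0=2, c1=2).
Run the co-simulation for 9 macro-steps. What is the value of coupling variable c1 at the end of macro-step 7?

macro 1: S0 reads c0=2 → after 2×micro: 4; S1 reads c0=4 → after 3×micro: -1 ⇒ (c0=4, c1=-1)
macro 2: S0 reads c0=4 → after 2×micro: 8; S1 reads c0=8 → after 3×micro: 1 ⇒ (c0=8, c1=1)
macro 3: S0 reads c0=8 → after 2×micro: 16; S1 reads c0=16 → after 3×micro: -1 ⇒ (c0=16, c1=-1)
macro 4: S0 reads c0=16 → after 2×micro: 32; S1 reads c0=32 → after 3×micro: 1 ⇒ (c0=32, c1=1)
macro 5: S0 reads c0=32 → after 2×micro: 64; S1 reads c0=64 → after 3×micro: -1 ⇒ (c0=64, c1=-1)
macro 6: S0 reads c0=64 → after 2×micro: 128; S1 reads c0=128 → after 3×micro: 1 ⇒ (c0=128, c1=1)
macro 7: S0 reads c0=128 → after 2×micro: 256; S1 reads c0=256 → after 3×micro: -1 ⇒ (c0=256, c1=-1)
macro 8: S0 reads c0=256 → after 2×micro: 512; S1 reads c0=512 → after 3×micro: 1 ⇒ (c0=512, c1=1)
macro 9: S0 reads c0=512 → after 2×micro: 1024; S1 reads c0=1024 → after 3×micro: -1 ⇒ (c0=1024, c1=-1)

c1 at macro-step 7 = -1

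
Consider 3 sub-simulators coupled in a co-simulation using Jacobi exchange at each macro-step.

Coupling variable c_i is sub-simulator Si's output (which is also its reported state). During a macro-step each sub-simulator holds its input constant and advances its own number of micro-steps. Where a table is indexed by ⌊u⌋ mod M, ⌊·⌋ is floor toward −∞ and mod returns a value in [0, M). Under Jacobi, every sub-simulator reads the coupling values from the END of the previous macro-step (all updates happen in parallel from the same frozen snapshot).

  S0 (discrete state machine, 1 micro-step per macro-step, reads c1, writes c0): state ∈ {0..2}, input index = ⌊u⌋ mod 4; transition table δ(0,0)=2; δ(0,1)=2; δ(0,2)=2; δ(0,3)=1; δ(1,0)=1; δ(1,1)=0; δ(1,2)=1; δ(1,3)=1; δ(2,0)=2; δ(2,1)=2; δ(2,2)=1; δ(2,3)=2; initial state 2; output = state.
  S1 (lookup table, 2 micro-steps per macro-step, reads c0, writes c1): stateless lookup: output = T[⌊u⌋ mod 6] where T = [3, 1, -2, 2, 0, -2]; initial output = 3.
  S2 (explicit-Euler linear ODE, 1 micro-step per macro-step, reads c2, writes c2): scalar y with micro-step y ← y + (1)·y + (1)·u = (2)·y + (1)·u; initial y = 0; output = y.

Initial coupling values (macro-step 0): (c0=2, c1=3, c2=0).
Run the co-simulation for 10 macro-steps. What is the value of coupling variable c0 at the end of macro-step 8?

c0 at macro-step 8 = 1

macro 1: S0 reads c1=3 → after 1×micro: 2; S1 reads c0=2 → after 2×micro: -2; S2 reads c2=0 → after 1×micro: 0 ⇒ (c0=2, c1=-2, c2=0)
macro 2: S0 reads c1=-2 → after 1×micro: 1; S1 reads c0=2 → after 2×micro: -2; S2 reads c2=0 → after 1×micro: 0 ⇒ (c0=1, c1=-2, c2=0)
macro 3: S0 reads c1=-2 → after 1×micro: 1; S1 reads c0=1 → after 2×micro: 1; S2 reads c2=0 → after 1×micro: 0 ⇒ (c0=1, c1=1, c2=0)
macro 4: S0 reads c1=1 → after 1×micro: 0; S1 reads c0=1 → after 2×micro: 1; S2 reads c2=0 → after 1×micro: 0 ⇒ (c0=0, c1=1, c2=0)
macro 5: S0 reads c1=1 → after 1×micro: 2; S1 reads c0=0 → after 2×micro: 3; S2 reads c2=0 → after 1×micro: 0 ⇒ (c0=2, c1=3, c2=0)
macro 6: S0 reads c1=3 → after 1×micro: 2; S1 reads c0=2 → after 2×micro: -2; S2 reads c2=0 → after 1×micro: 0 ⇒ (c0=2, c1=-2, c2=0)
macro 7: S0 reads c1=-2 → after 1×micro: 1; S1 reads c0=2 → after 2×micro: -2; S2 reads c2=0 → after 1×micro: 0 ⇒ (c0=1, c1=-2, c2=0)
macro 8: S0 reads c1=-2 → after 1×micro: 1; S1 reads c0=1 → after 2×micro: 1; S2 reads c2=0 → after 1×micro: 0 ⇒ (c0=1, c1=1, c2=0)
macro 9: S0 reads c1=1 → after 1×micro: 0; S1 reads c0=1 → after 2×micro: 1; S2 reads c2=0 → after 1×micro: 0 ⇒ (c0=0, c1=1, c2=0)
macro 10: S0 reads c1=1 → after 1×micro: 2; S1 reads c0=0 → after 2×micro: 3; S2 reads c2=0 → after 1×micro: 0 ⇒ (c0=2, c1=3, c2=0)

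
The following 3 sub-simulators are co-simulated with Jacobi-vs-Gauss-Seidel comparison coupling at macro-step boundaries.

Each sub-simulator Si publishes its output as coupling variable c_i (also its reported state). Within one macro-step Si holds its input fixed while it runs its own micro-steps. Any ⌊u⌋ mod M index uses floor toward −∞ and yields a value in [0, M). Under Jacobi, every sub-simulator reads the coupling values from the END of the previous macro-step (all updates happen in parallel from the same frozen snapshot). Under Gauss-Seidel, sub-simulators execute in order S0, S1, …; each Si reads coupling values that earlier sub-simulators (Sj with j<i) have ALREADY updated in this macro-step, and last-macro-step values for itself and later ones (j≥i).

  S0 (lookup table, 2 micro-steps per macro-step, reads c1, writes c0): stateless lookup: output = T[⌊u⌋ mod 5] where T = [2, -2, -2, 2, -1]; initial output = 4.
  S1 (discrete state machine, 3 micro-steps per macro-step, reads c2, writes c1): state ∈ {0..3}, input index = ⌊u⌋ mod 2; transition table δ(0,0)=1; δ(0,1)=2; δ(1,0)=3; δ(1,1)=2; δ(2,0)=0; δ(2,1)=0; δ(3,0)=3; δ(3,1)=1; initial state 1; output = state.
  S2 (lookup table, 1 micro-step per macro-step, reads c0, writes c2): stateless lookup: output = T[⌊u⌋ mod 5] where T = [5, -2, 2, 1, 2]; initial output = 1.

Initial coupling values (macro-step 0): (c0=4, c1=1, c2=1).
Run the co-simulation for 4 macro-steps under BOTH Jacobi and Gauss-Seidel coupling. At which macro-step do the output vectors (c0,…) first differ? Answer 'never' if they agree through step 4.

[Jacobi] macro 1: S0 reads c1=1 → after 2×micro: -2; S1 reads c2=1 → after 3×micro: 2; S2 reads c0=4 → after 1×micro: 2 ⇒ (c0=-2, c1=2, c2=2)
[Jacobi] macro 2: S0 reads c1=2 → after 2×micro: -2; S1 reads c2=2 → after 3×micro: 3; S2 reads c0=-2 → after 1×micro: 1 ⇒ (c0=-2, c1=3, c2=1)
[Jacobi] macro 3: S0 reads c1=3 → after 2×micro: 2; S1 reads c2=1 → after 3×micro: 0; S2 reads c0=-2 → after 1×micro: 1 ⇒ (c0=2, c1=0, c2=1)
[Jacobi] macro 4: S0 reads c1=0 → after 2×micro: 2; S1 reads c2=1 → after 3×micro: 2; S2 reads c0=2 → after 1×micro: 2 ⇒ (c0=2, c1=2, c2=2)
[Gauss-Seidel] macro 1: S0 reads c1=1 → after 2×micro: -2; S1 reads c2=1 → after 3×micro: 2; S2 reads c0=-2 → after 1×micro: 1 ⇒ (c0=-2, c1=2, c2=1)
[Gauss-Seidel] macro 2: S0 reads c1=2 → after 2×micro: -2; S1 reads c2=1 → after 3×micro: 0; S2 reads c0=-2 → after 1×micro: 1 ⇒ (c0=-2, c1=0, c2=1)
[Gauss-Seidel] macro 3: S0 reads c1=0 → after 2×micro: 2; S1 reads c2=1 → after 3×micro: 2; S2 reads c0=2 → after 1×micro: 2 ⇒ (c0=2, c1=2, c2=2)
[Gauss-Seidel] macro 4: S0 reads c1=2 → after 2×micro: -2; S1 reads c2=2 → after 3×micro: 3; S2 reads c0=-2 → after 1×micro: 1 ⇒ (c0=-2, c1=3, c2=1)

first divergence at macro-step: 1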